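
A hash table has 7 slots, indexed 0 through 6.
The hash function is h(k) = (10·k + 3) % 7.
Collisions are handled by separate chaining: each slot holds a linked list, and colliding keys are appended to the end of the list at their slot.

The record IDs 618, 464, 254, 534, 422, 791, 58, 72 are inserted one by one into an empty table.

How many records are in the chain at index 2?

7

Insert 618: h=2, bucket 2 empty -> new chain.
Insert 464: h=2, bucket 2 nonempty -> append to chain.
Insert 254: h=2, bucket 2 nonempty -> append to chain.
Insert 534: h=2, bucket 2 nonempty -> append to chain.
Insert 422: h=2, bucket 2 nonempty -> append to chain.
Insert 791: h=3, bucket 3 empty -> new chain.
Insert 58: h=2, bucket 2 nonempty -> append to chain.
Insert 72: h=2, bucket 2 nonempty -> append to chain.
Final buckets:
0: _
1: _
2: 618 -> 464 -> 254 -> 534 -> 422 -> 58 -> 72
3: 791
4: _
5: _
6: _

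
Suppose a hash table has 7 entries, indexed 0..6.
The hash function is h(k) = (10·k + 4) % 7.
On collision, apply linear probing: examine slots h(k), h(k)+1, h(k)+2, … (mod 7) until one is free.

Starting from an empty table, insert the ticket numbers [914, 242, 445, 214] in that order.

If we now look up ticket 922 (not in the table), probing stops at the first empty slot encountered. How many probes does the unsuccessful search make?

Insert 914: h=2, slot 2 empty => index 2.
Insert 242: h=2, slot 2 occupied => index 3.
Insert 445: h=2, slots 2,3 occupied => index 4.
Insert 214: h=2, slots 2,3,4 occupied => index 5.
Table: [∅, ∅, 914, 242, 445, 214, ∅]
Lookup 922: h=5, probe 5,6 → slot 6 empty, not found.

2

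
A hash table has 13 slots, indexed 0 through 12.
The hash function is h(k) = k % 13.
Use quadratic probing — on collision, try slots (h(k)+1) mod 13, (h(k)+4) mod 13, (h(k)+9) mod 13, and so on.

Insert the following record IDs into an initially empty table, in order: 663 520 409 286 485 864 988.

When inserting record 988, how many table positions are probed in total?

4

Insert 663: h=0, slot 0 empty -> index 0.
Insert 520: h=0, slot 0 occupied -> index 1.
Insert 409: h=6, slot 6 empty -> index 6.
Insert 286: h=0, slots 0,1 occupied -> index 4.
Insert 485: h=4, slot 4 occupied -> index 5.
Insert 864: h=6, slot 6 occupied -> index 7.
Insert 988: h=0, slots 0,1,4 occupied -> index 9.
Table: [663, 520, ., ., 286, 485, 409, 864, ., 988, ., ., .]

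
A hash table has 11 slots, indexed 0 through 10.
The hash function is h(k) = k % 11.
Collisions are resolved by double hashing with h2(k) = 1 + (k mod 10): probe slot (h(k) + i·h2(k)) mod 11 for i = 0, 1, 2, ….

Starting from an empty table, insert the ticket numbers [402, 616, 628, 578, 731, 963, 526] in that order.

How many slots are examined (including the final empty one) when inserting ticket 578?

2

Insert 402: h=6, slot 6 empty => index 6.
Insert 616: h=0, slot 0 empty => index 0.
Insert 628: h=1, slot 1 empty => index 1.
Insert 578: h=6, h2=9, slot 6 occupied => index 4.
Insert 731: h=5, slot 5 empty => index 5.
Insert 963: h=6, h2=4, slot 6 occupied => index 10.
Insert 526: h=9, slot 9 empty => index 9.
Table: [616, 628, ∅, ∅, 578, 731, 402, ∅, ∅, 526, 963]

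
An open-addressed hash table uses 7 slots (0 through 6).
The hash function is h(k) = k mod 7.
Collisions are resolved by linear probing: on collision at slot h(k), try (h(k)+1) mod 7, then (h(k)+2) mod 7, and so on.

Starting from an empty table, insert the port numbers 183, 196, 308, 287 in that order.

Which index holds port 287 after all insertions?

3

Insert 183: h=1, slot 1 empty => index 1.
Insert 196: h=0, slot 0 empty => index 0.
Insert 308: h=0, slots 0,1 occupied => index 2.
Insert 287: h=0, slots 0,1,2 occupied => index 3.
Table: [196, 183, 308, 287, ., ., .]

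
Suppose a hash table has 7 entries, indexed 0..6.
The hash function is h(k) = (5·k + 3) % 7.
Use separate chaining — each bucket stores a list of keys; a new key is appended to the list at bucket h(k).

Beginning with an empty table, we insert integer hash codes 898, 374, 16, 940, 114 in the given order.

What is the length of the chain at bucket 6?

4

Insert 898: h=6, bucket 6 empty → new chain.
Insert 374: h=4, bucket 4 empty → new chain.
Insert 16: h=6, bucket 6 nonempty → append to chain.
Insert 940: h=6, bucket 6 nonempty → append to chain.
Insert 114: h=6, bucket 6 nonempty → append to chain.
Final buckets:
0: _
1: _
2: _
3: _
4: 374
5: _
6: 898 -> 16 -> 940 -> 114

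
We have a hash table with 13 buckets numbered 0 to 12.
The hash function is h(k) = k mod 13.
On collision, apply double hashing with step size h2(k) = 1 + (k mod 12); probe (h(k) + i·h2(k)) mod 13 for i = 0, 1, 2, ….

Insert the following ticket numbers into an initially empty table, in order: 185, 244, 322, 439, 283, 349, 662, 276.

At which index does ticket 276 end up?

4

Insert 185: h=3, slot 3 empty -> index 3.
Insert 244: h=10, slot 10 empty -> index 10.
Insert 322: h=10, h2=11, slot 10 occupied -> index 8.
Insert 439: h=10, h2=8, slot 10 occupied -> index 5.
Insert 283: h=10, h2=8, slots 10,5 occupied -> index 0.
Insert 349: h=11, slot 11 empty -> index 11.
Insert 662: h=12, slot 12 empty -> index 12.
Insert 276: h=3, h2=1, slot 3 occupied -> index 4.
Table: [283, ., ., 185, 276, 439, ., ., 322, ., 244, 349, 662]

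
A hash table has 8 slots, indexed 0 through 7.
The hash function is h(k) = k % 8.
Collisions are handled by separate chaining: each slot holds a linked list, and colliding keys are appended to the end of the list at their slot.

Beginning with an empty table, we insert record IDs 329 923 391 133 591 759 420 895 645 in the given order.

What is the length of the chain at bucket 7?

329 -> bucket 1
923 -> bucket 3
391 -> bucket 7
133 -> bucket 5
591 -> bucket 7 (collision)
759 -> bucket 7 (collision)
420 -> bucket 4
895 -> bucket 7 (collision)
645 -> bucket 5 (collision)
Final buckets:
0: -
1: 329
2: -
3: 923
4: 420
5: 133 -> 645
6: -
7: 391 -> 591 -> 759 -> 895

4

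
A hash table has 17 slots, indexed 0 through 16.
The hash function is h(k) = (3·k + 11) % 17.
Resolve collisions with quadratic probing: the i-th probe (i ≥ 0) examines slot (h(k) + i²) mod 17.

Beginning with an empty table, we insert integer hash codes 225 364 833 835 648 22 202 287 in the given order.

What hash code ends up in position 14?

225 hashes to 6; slot 6 is free => place at 6.
364 hashes to 15; slot 15 is free => place at 15.
833 hashes to 11; slot 11 is free => place at 11.
835 hashes to 0; slot 0 is free => place at 0.
648 hashes to 0; 0 taken => place at 1.
22 hashes to 9; slot 9 is free => place at 9.
202 hashes to 5; slot 5 is free => place at 5.
287 hashes to 5; 5,6,9 taken => place at 14.
Table: [835, 648, -, -, -, 202, 225, -, -, 22, -, 833, -, -, 287, 364, -]

287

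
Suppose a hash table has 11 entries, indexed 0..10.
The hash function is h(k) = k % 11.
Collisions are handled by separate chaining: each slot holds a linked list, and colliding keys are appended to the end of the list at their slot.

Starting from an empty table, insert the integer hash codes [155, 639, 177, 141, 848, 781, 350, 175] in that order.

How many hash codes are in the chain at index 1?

155 → bucket 1
639 → bucket 1 (collision)
177 → bucket 1 (collision)
141 → bucket 9
848 → bucket 1 (collision)
781 → bucket 0
350 → bucket 9 (collision)
175 → bucket 10
Final buckets:
0: 781
1: 155 -> 639 -> 177 -> 848
2: -
3: -
4: -
5: -
6: -
7: -
8: -
9: 141 -> 350
10: 175

4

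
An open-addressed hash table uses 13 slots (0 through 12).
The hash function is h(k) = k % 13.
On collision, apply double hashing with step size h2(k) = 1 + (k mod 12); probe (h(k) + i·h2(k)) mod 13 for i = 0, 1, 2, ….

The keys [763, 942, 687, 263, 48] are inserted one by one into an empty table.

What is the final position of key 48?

10

Insert 763: h=9, slot 9 empty → index 9.
Insert 942: h=6, slot 6 empty → index 6.
Insert 687: h=11, slot 11 empty → index 11.
Insert 263: h=3, slot 3 empty → index 3.
Insert 48: h=9, h2=1, slot 9 occupied → index 10.
Table: [., ., ., 263, ., ., 942, ., ., 763, 48, 687, .]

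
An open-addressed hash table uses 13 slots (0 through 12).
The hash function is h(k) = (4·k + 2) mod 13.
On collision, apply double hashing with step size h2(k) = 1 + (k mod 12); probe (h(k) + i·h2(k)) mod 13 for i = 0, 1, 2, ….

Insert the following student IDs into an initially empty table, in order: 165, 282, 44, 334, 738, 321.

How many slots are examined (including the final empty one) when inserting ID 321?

Insert 165: h=12, slot 12 empty -> index 12.
Insert 282: h=12, h2=7, slot 12 occupied -> index 6.
Insert 44: h=9, slot 9 empty -> index 9.
Insert 334: h=12, h2=11, slot 12 occupied -> index 10.
Insert 738: h=3, slot 3 empty -> index 3.
Insert 321: h=12, h2=10, slots 12,9,6,3 occupied -> index 0.
Table: [321, _, _, 738, _, _, 282, _, _, 44, 334, _, 165]

5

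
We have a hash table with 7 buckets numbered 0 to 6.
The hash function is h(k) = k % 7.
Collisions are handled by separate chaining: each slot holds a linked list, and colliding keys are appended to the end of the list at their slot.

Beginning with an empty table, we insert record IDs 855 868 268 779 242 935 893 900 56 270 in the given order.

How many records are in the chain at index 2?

855 -> bucket 1
868 -> bucket 0
268 -> bucket 2
779 -> bucket 2 (collision)
242 -> bucket 4
935 -> bucket 4 (collision)
893 -> bucket 4 (collision)
900 -> bucket 4 (collision)
56 -> bucket 0 (collision)
270 -> bucket 4 (collision)
Final buckets:
0: 868 -> 56
1: 855
2: 268 -> 779
3: .
4: 242 -> 935 -> 893 -> 900 -> 270
5: .
6: .

2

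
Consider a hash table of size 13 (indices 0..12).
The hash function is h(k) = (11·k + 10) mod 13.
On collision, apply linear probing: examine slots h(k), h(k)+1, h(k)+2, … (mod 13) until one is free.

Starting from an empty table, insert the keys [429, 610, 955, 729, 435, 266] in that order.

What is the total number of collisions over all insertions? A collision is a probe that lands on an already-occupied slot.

Insert 429: h=10, slot 10 empty => index 10.
Insert 610: h=12, slot 12 empty => index 12.
Insert 955: h=11, slot 11 empty => index 11.
Insert 729: h=8, slot 8 empty => index 8.
Insert 435: h=11, slots 11,12 occupied => index 0.
Insert 266: h=11, slots 11,12,0 occupied => index 1.
Table: [435, 266, _, _, _, _, _, _, 729, _, 429, 955, 610]

5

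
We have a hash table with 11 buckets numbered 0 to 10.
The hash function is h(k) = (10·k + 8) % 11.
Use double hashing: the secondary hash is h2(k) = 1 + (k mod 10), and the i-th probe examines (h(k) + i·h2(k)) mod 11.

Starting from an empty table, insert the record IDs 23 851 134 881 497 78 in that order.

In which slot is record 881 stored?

9

23: h=7 -> slot 7
851: h=4 -> slot 4
134: h=6 -> slot 6
881: h=7, h2=2, probe 7,9 -> slot 9
497: h=6, h2=8, probe 6,3 -> slot 3
78: h=7, h2=9, probe 7,5 -> slot 5
Table: [—, —, —, 497, 851, 78, 134, 23, —, 881, —]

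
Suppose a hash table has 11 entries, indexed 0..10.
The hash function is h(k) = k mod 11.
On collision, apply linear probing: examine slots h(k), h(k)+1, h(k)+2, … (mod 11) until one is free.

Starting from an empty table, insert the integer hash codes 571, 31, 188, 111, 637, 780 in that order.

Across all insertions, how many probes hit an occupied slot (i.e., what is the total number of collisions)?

571: h=10 => slot 10
31: h=9 => slot 9
188: h=1 => slot 1
111: h=1, probe 1,2 => slot 2
637: h=10, probe 10,0 => slot 0
780: h=10, probe 10,0,1,2,3 => slot 3
Table: [637, 188, 111, 780, ., ., ., ., ., 31, 571]

6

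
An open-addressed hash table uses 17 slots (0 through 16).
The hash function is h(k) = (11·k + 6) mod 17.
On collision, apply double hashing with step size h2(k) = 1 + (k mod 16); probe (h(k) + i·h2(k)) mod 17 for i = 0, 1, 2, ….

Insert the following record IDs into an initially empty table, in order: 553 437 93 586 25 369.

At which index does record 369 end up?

4

553 hashes to 3; slot 3 is free → place at 3.
437 hashes to 2; slot 2 is free → place at 2.
93 hashes to 9; slot 9 is free → place at 9.
586 hashes to 9, h2=11; 9,3 taken → place at 14.
25 hashes to 9, h2=10; 9,2 taken → place at 12.
369 hashes to 2, h2=2; 2 taken → place at 4.
Table: [∅, ∅, 437, 553, 369, ∅, ∅, ∅, ∅, 93, ∅, ∅, 25, ∅, 586, ∅, ∅]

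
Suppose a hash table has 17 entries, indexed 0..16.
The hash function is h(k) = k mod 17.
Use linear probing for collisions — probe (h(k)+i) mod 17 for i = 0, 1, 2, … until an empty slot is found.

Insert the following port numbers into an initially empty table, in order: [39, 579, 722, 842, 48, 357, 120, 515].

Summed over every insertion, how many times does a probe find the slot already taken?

39: h=5 => slot 5
579: h=1 => slot 1
722: h=8 => slot 8
842: h=9 => slot 9
48: h=14 => slot 14
357: h=0 => slot 0
120: h=1, probe 1,2 => slot 2
515: h=5, probe 5,6 => slot 6
Table: [357, 579, 120, ., ., 39, 515, ., 722, 842, ., ., ., ., 48, ., .]

2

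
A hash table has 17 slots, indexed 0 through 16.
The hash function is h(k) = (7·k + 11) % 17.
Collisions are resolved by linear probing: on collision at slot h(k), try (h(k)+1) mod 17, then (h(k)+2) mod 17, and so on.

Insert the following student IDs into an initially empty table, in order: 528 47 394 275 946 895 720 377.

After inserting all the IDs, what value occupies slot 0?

Insert 528: h=1, slot 1 empty → index 1.
Insert 47: h=0, slot 0 empty → index 0.
Insert 394: h=15, slot 15 empty → index 15.
Insert 275: h=15, slot 15 occupied → index 16.
Insert 946: h=3, slot 3 empty → index 3.
Insert 895: h=3, slot 3 occupied → index 4.
Insert 720: h=2, slot 2 empty → index 2.
Insert 377: h=15, slots 15,16,0,1,2,3,4 occupied → index 5.
Table: [47, 528, 720, 946, 895, 377, -, -, -, -, -, -, -, -, -, 394, 275]

47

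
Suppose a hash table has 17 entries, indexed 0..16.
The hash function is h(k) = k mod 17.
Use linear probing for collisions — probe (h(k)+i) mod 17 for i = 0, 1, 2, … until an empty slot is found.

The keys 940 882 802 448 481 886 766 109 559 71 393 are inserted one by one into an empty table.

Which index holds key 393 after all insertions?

940: h=5 -> slot 5
882: h=15 -> slot 15
802: h=3 -> slot 3
448: h=6 -> slot 6
481: h=5, probe 5,6,7 -> slot 7
886: h=2 -> slot 2
766: h=1 -> slot 1
109: h=7, probe 7,8 -> slot 8
559: h=15, probe 15,16 -> slot 16
71: h=3, probe 3,4 -> slot 4
393: h=2, probe 2,3,4,5,6,7,8,9 -> slot 9
Table: [-, 766, 886, 802, 71, 940, 448, 481, 109, 393, -, -, -, -, -, 882, 559]

9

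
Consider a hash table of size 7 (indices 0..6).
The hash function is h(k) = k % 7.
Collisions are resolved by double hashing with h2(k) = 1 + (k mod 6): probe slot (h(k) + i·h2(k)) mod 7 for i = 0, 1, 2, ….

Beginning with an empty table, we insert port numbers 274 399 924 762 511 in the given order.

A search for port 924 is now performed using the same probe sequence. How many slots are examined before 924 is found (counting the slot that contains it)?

3

274: h=1 -> slot 1
399: h=0 -> slot 0
924: h=0, h2=1, probe 0,1,2 -> slot 2
762: h=6 -> slot 6
511: h=0, h2=2, probe 0,2,4 -> slot 4
Table: [399, 274, 924, -, 511, -, 762]
Lookup 924: h=0, h2=1, probe 0,1,2 → found at 2.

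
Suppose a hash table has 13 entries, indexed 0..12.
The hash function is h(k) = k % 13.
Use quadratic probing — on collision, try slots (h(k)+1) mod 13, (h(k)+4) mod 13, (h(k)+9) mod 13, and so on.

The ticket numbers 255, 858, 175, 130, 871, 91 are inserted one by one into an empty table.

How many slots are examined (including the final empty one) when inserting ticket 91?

4

255: h=8 → slot 8
858: h=0 → slot 0
175: h=6 → slot 6
130: h=0, probe 0,1 → slot 1
871: h=0, probe 0,1,4 → slot 4
91: h=0, probe 0,1,4,9 → slot 9
Table: [858, 130, _, _, 871, _, 175, _, 255, 91, _, _, _]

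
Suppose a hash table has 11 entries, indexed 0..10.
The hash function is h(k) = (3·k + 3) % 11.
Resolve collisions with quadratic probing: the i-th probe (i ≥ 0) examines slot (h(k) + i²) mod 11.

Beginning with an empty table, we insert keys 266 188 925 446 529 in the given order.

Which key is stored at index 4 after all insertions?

529

266: h=9 → slot 9
188: h=6 → slot 6
925: h=6, probe 6,7 → slot 7
446: h=10 → slot 10
529: h=6, probe 6,7,10,4 → slot 4
Table: [—, —, —, —, 529, —, 188, 925, —, 266, 446]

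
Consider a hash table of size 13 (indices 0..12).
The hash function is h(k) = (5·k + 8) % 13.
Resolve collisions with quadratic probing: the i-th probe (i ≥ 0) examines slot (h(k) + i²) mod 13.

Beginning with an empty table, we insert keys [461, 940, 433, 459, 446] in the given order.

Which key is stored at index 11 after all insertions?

446

461: h=12 → slot 12
940: h=2 → slot 2
433: h=2, probe 2,3 → slot 3
459: h=2, probe 2,3,6 → slot 6
446: h=2, probe 2,3,6,11 → slot 11
Table: [—, —, 940, 433, —, —, 459, —, —, —, —, 446, 461]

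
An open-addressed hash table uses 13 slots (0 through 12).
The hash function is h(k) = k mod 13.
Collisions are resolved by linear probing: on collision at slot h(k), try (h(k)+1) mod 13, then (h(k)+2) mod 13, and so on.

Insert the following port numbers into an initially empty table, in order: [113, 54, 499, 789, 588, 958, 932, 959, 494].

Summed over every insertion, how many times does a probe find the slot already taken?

10

113 hashes to 9; slot 9 is free -> place at 9.
54 hashes to 2; slot 2 is free -> place at 2.
499 hashes to 5; slot 5 is free -> place at 5.
789 hashes to 9; 9 taken -> place at 10.
588 hashes to 3; slot 3 is free -> place at 3.
958 hashes to 9; 9,10 taken -> place at 11.
932 hashes to 9; 9,10,11 taken -> place at 12.
959 hashes to 10; 10,11,12 taken -> place at 0.
494 hashes to 0; 0 taken -> place at 1.
Table: [959, 494, 54, 588, —, 499, —, —, —, 113, 789, 958, 932]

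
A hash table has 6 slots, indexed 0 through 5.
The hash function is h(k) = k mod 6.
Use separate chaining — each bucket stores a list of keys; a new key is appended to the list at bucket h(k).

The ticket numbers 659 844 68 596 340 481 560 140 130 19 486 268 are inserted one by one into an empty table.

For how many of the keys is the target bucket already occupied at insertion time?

7

659 → bucket 5
844 → bucket 4
68 → bucket 2
596 → bucket 2 (collision)
340 → bucket 4 (collision)
481 → bucket 1
560 → bucket 2 (collision)
140 → bucket 2 (collision)
130 → bucket 4 (collision)
19 → bucket 1 (collision)
486 → bucket 0
268 → bucket 4 (collision)
Final buckets:
0: 486
1: 481 -> 19
2: 68 -> 596 -> 560 -> 140
3: —
4: 844 -> 340 -> 130 -> 268
5: 659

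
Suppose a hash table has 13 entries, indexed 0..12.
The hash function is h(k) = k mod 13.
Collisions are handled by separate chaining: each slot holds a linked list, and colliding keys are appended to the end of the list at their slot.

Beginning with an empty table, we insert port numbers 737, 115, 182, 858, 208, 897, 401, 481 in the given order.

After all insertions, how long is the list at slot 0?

737 -> bucket 9
115 -> bucket 11
182 -> bucket 0
858 -> bucket 0 (collision)
208 -> bucket 0 (collision)
897 -> bucket 0 (collision)
401 -> bucket 11 (collision)
481 -> bucket 0 (collision)
Final buckets:
0: 182 -> 858 -> 208 -> 897 -> 481
1: .
2: .
3: .
4: .
5: .
6: .
7: .
8: .
9: 737
10: .
11: 115 -> 401
12: .

5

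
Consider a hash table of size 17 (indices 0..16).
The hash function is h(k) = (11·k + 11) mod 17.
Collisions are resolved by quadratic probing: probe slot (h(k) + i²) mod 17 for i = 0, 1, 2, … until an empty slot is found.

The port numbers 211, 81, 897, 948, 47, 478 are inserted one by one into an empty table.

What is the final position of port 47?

Insert 211: h=3, slot 3 empty → index 3.
Insert 81: h=1, slot 1 empty → index 1.
Insert 897: h=1, slot 1 occupied → index 2.
Insert 948: h=1, slots 1,2 occupied → index 5.
Insert 47: h=1, slots 1,2,5 occupied → index 10.
Insert 478: h=16, slot 16 empty → index 16.
Table: [—, 81, 897, 211, —, 948, —, —, —, —, 47, —, —, —, —, —, 478]

10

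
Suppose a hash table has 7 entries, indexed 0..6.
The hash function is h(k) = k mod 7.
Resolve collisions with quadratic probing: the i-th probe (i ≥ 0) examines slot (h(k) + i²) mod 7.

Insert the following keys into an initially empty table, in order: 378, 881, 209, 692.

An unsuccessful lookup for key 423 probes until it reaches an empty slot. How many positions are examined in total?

378: h=0 → slot 0
881: h=6 → slot 6
209: h=6, probe 6,0,3 → slot 3
692: h=6, probe 6,0,3,1 → slot 1
Table: [378, 692, _, 209, _, _, 881]
Lookup 423: h=3, probe 3,4 → slot 4 empty, not found.

2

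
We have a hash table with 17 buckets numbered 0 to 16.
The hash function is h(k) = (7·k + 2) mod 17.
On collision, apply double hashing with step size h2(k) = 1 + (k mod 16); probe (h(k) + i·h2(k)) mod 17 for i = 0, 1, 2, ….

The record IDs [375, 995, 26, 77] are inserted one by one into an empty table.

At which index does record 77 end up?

11

Insert 375: h=9, slot 9 empty => index 9.
Insert 995: h=14, slot 14 empty => index 14.
Insert 26: h=14, h2=11, slot 14 occupied => index 8.
Insert 77: h=14, h2=14, slot 14 occupied => index 11.
Table: [-, -, -, -, -, -, -, -, 26, 375, -, 77, -, -, 995, -, -]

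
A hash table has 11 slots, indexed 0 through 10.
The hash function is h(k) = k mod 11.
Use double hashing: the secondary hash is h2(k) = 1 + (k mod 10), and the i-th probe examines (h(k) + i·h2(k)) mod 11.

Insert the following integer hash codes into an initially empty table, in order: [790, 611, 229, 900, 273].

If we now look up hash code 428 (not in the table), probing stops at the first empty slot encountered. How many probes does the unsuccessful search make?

Insert 790: h=9, slot 9 empty -> index 9.
Insert 611: h=6, slot 6 empty -> index 6.
Insert 229: h=9, h2=10, slot 9 occupied -> index 8.
Insert 900: h=9, h2=1, slot 9 occupied -> index 10.
Insert 273: h=9, h2=4, slot 9 occupied -> index 2.
Table: [-, -, 273, -, -, -, 611, -, 229, 790, 900]
Lookup 428: h=10, h2=9, probe 10,8,6,4 → slot 4 empty, not found.

4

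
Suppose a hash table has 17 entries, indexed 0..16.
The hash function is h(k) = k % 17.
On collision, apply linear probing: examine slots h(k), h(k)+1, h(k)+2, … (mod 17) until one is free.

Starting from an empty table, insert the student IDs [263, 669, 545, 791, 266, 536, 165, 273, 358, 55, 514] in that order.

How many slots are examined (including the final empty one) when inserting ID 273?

2

Insert 263: h=8, slot 8 empty => index 8.
Insert 669: h=6, slot 6 empty => index 6.
Insert 545: h=1, slot 1 empty => index 1.
Insert 791: h=9, slot 9 empty => index 9.
Insert 266: h=11, slot 11 empty => index 11.
Insert 536: h=9, slot 9 occupied => index 10.
Insert 165: h=12, slot 12 empty => index 12.
Insert 273: h=1, slot 1 occupied => index 2.
Insert 358: h=1, slots 1,2 occupied => index 3.
Insert 55: h=4, slot 4 empty => index 4.
Insert 514: h=4, slot 4 occupied => index 5.
Table: [∅, 545, 273, 358, 55, 514, 669, ∅, 263, 791, 536, 266, 165, ∅, ∅, ∅, ∅]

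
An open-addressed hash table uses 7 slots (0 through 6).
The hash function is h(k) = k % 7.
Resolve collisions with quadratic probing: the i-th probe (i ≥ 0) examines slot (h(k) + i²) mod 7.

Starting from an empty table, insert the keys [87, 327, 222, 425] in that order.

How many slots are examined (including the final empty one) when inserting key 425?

Insert 87: h=3, slot 3 empty -> index 3.
Insert 327: h=5, slot 5 empty -> index 5.
Insert 222: h=5, slot 5 occupied -> index 6.
Insert 425: h=5, slots 5,6 occupied -> index 2.
Table: [., ., 425, 87, ., 327, 222]

3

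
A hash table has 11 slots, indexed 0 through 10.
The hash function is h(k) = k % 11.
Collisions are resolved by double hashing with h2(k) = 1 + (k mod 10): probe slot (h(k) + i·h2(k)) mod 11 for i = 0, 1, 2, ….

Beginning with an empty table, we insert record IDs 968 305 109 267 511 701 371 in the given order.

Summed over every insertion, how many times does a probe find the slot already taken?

968 hashes to 0; slot 0 is free -> place at 0.
305 hashes to 8; slot 8 is free -> place at 8.
109 hashes to 10; slot 10 is free -> place at 10.
267 hashes to 3; slot 3 is free -> place at 3.
511 hashes to 5; slot 5 is free -> place at 5.
701 hashes to 8, h2=2; 8,10 taken -> place at 1.
371 hashes to 8, h2=2; 8,10,1,3,5 taken -> place at 7.
Table: [968, 701, _, 267, _, 511, _, 371, 305, _, 109]

7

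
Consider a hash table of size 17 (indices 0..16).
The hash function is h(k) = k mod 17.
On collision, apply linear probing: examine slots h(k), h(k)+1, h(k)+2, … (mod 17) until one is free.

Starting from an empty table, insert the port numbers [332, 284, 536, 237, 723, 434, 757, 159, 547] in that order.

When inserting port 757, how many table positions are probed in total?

6

332 hashes to 9; slot 9 is free → place at 9.
284 hashes to 12; slot 12 is free → place at 12.
536 hashes to 9; 9 taken → place at 10.
237 hashes to 16; slot 16 is free → place at 16.
723 hashes to 9; 9,10 taken → place at 11.
434 hashes to 9; 9,10,11,12 taken → place at 13.
757 hashes to 9; 9,10,11,12,13 taken → place at 14.
159 hashes to 6; slot 6 is free → place at 6.
547 hashes to 3; slot 3 is free → place at 3.
Table: [., ., ., 547, ., ., 159, ., ., 332, 536, 723, 284, 434, 757, ., 237]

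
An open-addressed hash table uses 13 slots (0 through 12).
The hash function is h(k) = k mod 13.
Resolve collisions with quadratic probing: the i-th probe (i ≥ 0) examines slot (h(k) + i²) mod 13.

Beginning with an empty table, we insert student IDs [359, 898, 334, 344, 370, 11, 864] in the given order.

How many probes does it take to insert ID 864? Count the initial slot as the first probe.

3

359: h=8 → slot 8
898: h=1 → slot 1
334: h=9 → slot 9
344: h=6 → slot 6
370: h=6, probe 6,7 → slot 7
11: h=11 → slot 11
864: h=6, probe 6,7,10 → slot 10
Table: [∅, 898, ∅, ∅, ∅, ∅, 344, 370, 359, 334, 864, 11, ∅]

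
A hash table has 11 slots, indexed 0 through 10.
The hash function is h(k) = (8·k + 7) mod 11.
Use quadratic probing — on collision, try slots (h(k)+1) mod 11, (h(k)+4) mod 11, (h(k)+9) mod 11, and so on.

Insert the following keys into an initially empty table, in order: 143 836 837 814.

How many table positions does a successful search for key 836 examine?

Insert 143: h=7, slot 7 empty -> index 7.
Insert 836: h=7, slot 7 occupied -> index 8.
Insert 837: h=4, slot 4 empty -> index 4.
Insert 814: h=7, slots 7,8 occupied -> index 0.
Table: [814, _, _, _, 837, _, _, 143, 836, _, _]
Lookup 836: h=7, probe 7,8 → found at 8.

2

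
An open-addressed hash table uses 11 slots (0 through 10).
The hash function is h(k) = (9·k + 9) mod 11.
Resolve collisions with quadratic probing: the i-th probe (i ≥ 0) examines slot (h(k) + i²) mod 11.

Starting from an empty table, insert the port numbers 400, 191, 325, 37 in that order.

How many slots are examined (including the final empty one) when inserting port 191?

2

400 hashes to 1; slot 1 is free => place at 1.
191 hashes to 1; 1 taken => place at 2.
325 hashes to 8; slot 8 is free => place at 8.
37 hashes to 1; 1,2 taken => place at 5.
Table: [_, 400, 191, _, _, 37, _, _, 325, _, _]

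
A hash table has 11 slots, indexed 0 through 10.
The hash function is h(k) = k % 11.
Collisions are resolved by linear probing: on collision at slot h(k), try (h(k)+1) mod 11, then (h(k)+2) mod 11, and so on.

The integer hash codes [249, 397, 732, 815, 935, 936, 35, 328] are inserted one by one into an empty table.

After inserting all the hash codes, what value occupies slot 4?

35

249: h=7 -> slot 7
397: h=1 -> slot 1
732: h=6 -> slot 6
815: h=1, probe 1,2 -> slot 2
935: h=0 -> slot 0
936: h=1, probe 1,2,3 -> slot 3
35: h=2, probe 2,3,4 -> slot 4
328: h=9 -> slot 9
Table: [935, 397, 815, 936, 35, ∅, 732, 249, ∅, 328, ∅]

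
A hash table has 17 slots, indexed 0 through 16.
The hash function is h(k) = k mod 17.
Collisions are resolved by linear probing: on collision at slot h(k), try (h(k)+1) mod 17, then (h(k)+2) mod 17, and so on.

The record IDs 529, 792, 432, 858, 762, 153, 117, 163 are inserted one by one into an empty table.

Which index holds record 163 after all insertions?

Insert 529: h=2, slot 2 empty -> index 2.
Insert 792: h=10, slot 10 empty -> index 10.
Insert 432: h=7, slot 7 empty -> index 7.
Insert 858: h=8, slot 8 empty -> index 8.
Insert 762: h=14, slot 14 empty -> index 14.
Insert 153: h=0, slot 0 empty -> index 0.
Insert 117: h=15, slot 15 empty -> index 15.
Insert 163: h=10, slot 10 occupied -> index 11.
Table: [153, -, 529, -, -, -, -, 432, 858, -, 792, 163, -, -, 762, 117, -]

11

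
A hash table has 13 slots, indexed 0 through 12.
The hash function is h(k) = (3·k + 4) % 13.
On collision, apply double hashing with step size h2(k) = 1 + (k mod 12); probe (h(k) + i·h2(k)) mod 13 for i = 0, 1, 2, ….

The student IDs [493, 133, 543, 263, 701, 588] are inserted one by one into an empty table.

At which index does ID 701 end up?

Insert 493: h=1, slot 1 empty → index 1.
Insert 133: h=0, slot 0 empty → index 0.
Insert 543: h=8, slot 8 empty → index 8.
Insert 263: h=0, h2=12, slot 0 occupied → index 12.
Insert 701: h=1, h2=6, slot 1 occupied → index 7.
Insert 588: h=0, h2=1, slots 0,1 occupied → index 2.
Table: [133, 493, 588, ∅, ∅, ∅, ∅, 701, 543, ∅, ∅, ∅, 263]

7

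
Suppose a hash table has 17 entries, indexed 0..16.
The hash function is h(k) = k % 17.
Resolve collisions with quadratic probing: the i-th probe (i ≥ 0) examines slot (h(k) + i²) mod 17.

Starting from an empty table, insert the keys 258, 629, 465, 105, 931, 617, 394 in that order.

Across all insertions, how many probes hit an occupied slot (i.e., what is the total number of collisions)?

258: h=3 => slot 3
629: h=0 => slot 0
465: h=6 => slot 6
105: h=3, probe 3,4 => slot 4
931: h=13 => slot 13
617: h=5 => slot 5
394: h=3, probe 3,4,7 => slot 7
Table: [629, —, —, 258, 105, 617, 465, 394, —, —, —, —, —, 931, —, —, —]

3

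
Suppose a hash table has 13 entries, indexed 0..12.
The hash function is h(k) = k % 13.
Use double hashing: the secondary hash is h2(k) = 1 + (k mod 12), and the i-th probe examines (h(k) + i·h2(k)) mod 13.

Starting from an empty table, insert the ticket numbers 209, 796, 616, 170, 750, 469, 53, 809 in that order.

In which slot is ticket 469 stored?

209: h=1 → slot 1
796: h=3 → slot 3
616: h=5 → slot 5
170: h=1, h2=3, probe 1,4 → slot 4
750: h=9 → slot 9
469: h=1, h2=2, probe 1,3,5,7 → slot 7
53: h=1, h2=6, probe 1,7,0 → slot 0
809: h=3, h2=6, probe 3,9,2 → slot 2
Table: [53, 209, 809, 796, 170, 616, ., 469, ., 750, ., ., .]

7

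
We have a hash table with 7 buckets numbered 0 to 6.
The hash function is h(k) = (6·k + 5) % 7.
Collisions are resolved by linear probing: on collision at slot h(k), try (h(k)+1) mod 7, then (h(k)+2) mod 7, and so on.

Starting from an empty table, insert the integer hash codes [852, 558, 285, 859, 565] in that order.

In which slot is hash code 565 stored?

4

Insert 852: h=0, slot 0 empty → index 0.
Insert 558: h=0, slot 0 occupied → index 1.
Insert 285: h=0, slots 0,1 occupied → index 2.
Insert 859: h=0, slots 0,1,2 occupied → index 3.
Insert 565: h=0, slots 0,1,2,3 occupied → index 4.
Table: [852, 558, 285, 859, 565, —, —]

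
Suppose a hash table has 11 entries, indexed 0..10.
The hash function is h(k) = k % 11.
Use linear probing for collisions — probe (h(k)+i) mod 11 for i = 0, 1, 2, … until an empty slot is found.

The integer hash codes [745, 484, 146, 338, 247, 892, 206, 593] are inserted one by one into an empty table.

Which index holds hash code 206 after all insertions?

10

745 hashes to 8; slot 8 is free => place at 8.
484 hashes to 0; slot 0 is free => place at 0.
146 hashes to 3; slot 3 is free => place at 3.
338 hashes to 8; 8 taken => place at 9.
247 hashes to 5; slot 5 is free => place at 5.
892 hashes to 1; slot 1 is free => place at 1.
206 hashes to 8; 8,9 taken => place at 10.
593 hashes to 10; 10,0,1 taken => place at 2.
Table: [484, 892, 593, 146, -, 247, -, -, 745, 338, 206]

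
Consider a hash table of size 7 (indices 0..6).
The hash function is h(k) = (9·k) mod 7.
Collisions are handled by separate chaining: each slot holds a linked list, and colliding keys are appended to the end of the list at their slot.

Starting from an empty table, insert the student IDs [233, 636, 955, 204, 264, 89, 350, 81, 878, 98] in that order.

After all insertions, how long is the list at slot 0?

Insert 233: h=4, bucket 4 empty → new chain.
Insert 636: h=5, bucket 5 empty → new chain.
Insert 955: h=6, bucket 6 empty → new chain.
Insert 204: h=2, bucket 2 empty → new chain.
Insert 264: h=3, bucket 3 empty → new chain.
Insert 89: h=3, bucket 3 nonempty → append to chain.
Insert 350: h=0, bucket 0 empty → new chain.
Insert 81: h=1, bucket 1 empty → new chain.
Insert 878: h=6, bucket 6 nonempty → append to chain.
Insert 98: h=0, bucket 0 nonempty → append to chain.
Final buckets:
0: 350 -> 98
1: 81
2: 204
3: 264 -> 89
4: 233
5: 636
6: 955 -> 878

2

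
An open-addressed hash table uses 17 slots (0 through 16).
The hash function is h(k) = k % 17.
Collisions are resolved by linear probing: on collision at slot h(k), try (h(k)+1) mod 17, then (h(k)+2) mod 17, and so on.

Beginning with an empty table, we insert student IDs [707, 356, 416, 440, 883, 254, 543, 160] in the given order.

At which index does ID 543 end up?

707: h=10 → slot 10
356: h=16 → slot 16
416: h=8 → slot 8
440: h=15 → slot 15
883: h=16, probe 16,0 → slot 0
254: h=16, probe 16,0,1 → slot 1
543: h=16, probe 16,0,1,2 → slot 2
160: h=7 → slot 7
Table: [883, 254, 543, ., ., ., ., 160, 416, ., 707, ., ., ., ., 440, 356]

2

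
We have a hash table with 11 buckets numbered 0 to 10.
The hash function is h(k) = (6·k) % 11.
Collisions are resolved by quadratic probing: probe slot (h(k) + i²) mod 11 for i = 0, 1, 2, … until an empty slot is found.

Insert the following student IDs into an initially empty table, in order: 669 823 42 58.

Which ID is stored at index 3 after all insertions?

42

Insert 669: h=10, slot 10 empty -> index 10.
Insert 823: h=10, slot 10 occupied -> index 0.
Insert 42: h=10, slots 10,0 occupied -> index 3.
Insert 58: h=7, slot 7 empty -> index 7.
Table: [823, ∅, ∅, 42, ∅, ∅, ∅, 58, ∅, ∅, 669]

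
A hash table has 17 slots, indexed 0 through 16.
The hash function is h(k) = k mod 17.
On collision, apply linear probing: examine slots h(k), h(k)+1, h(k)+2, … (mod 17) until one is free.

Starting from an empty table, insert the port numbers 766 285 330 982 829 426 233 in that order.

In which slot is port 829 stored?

15

766 hashes to 1; slot 1 is free => place at 1.
285 hashes to 13; slot 13 is free => place at 13.
330 hashes to 7; slot 7 is free => place at 7.
982 hashes to 13; 13 taken => place at 14.
829 hashes to 13; 13,14 taken => place at 15.
426 hashes to 1; 1 taken => place at 2.
233 hashes to 12; slot 12 is free => place at 12.
Table: [_, 766, 426, _, _, _, _, 330, _, _, _, _, 233, 285, 982, 829, _]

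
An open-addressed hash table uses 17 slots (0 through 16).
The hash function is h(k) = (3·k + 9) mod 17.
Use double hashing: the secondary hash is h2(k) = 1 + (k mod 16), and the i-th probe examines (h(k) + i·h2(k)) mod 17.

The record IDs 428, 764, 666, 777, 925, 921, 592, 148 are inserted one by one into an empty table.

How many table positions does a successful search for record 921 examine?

3

428: h=1 => slot 1
764: h=6 => slot 6
666: h=1, h2=11, probe 1,12 => slot 12
777: h=11 => slot 11
925: h=13 => slot 13
921: h=1, h2=10, probe 1,11,4 => slot 4
592: h=0 => slot 0
148: h=11, h2=5, probe 11,16 => slot 16
Table: [592, 428, ., ., 921, ., 764, ., ., ., ., 777, 666, 925, ., ., 148]
Lookup 921: h=1, h2=10, probe 1,11,4 → found at 4.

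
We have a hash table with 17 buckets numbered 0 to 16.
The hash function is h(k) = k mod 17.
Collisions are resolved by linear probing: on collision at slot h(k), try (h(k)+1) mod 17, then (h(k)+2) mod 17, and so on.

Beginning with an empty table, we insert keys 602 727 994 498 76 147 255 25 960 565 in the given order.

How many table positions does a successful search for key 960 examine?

5

602: h=7 -> slot 7
727: h=13 -> slot 13
994: h=8 -> slot 8
498: h=5 -> slot 5
76: h=8, probe 8,9 -> slot 9
147: h=11 -> slot 11
255: h=0 -> slot 0
25: h=8, probe 8,9,10 -> slot 10
960: h=8, probe 8,9,10,11,12 -> slot 12
565: h=4 -> slot 4
Table: [255, ., ., ., 565, 498, ., 602, 994, 76, 25, 147, 960, 727, ., ., .]
Lookup 960: h=8, probe 8,9,10,11,12 → found at 12.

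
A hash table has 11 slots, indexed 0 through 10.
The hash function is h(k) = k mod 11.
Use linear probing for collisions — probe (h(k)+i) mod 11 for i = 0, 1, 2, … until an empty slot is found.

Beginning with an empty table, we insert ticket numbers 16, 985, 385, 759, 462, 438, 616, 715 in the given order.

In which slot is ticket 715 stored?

16: h=5 -> slot 5
985: h=6 -> slot 6
385: h=0 -> slot 0
759: h=0, probe 0,1 -> slot 1
462: h=0, probe 0,1,2 -> slot 2
438: h=9 -> slot 9
616: h=0, probe 0,1,2,3 -> slot 3
715: h=0, probe 0,1,2,3,4 -> slot 4
Table: [385, 759, 462, 616, 715, 16, 985, -, -, 438, -]

4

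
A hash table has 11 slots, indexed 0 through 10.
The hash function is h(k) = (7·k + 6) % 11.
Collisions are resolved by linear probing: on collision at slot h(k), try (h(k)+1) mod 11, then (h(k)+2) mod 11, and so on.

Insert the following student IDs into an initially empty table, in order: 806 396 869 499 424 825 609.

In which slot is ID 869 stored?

Insert 806: h=5, slot 5 empty => index 5.
Insert 396: h=6, slot 6 empty => index 6.
Insert 869: h=6, slot 6 occupied => index 7.
Insert 499: h=1, slot 1 empty => index 1.
Insert 424: h=4, slot 4 empty => index 4.
Insert 825: h=6, slots 6,7 occupied => index 8.
Insert 609: h=1, slot 1 occupied => index 2.
Table: [∅, 499, 609, ∅, 424, 806, 396, 869, 825, ∅, ∅]

7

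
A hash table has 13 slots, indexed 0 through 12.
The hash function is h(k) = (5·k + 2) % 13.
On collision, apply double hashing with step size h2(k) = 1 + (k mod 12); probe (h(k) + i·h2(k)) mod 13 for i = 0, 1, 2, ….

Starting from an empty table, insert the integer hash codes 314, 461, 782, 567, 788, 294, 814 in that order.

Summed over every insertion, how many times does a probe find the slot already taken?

314: h=12 → slot 12
461: h=6 → slot 6
782: h=12, h2=3, probe 12,2 → slot 2
567: h=3 → slot 3
788: h=3, h2=9, probe 3,12,8 → slot 8
294: h=3, h2=7, probe 3,10 → slot 10
814: h=3, h2=11, probe 3,1 → slot 1
Table: [—, 814, 782, 567, —, —, 461, —, 788, —, 294, —, 314]

5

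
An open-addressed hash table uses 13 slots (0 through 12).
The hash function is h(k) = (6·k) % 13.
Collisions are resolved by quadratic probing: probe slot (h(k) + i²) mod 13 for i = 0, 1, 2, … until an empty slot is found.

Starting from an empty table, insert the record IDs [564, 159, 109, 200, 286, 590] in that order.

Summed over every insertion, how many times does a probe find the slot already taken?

10

564 hashes to 4; slot 4 is free => place at 4.
159 hashes to 5; slot 5 is free => place at 5.
109 hashes to 4; 4,5 taken => place at 8.
200 hashes to 4; 4,5,8 taken => place at 0.
286 hashes to 0; 0 taken => place at 1.
590 hashes to 4; 4,5,8,0 taken => place at 7.
Table: [200, 286, ., ., 564, 159, ., 590, 109, ., ., ., .]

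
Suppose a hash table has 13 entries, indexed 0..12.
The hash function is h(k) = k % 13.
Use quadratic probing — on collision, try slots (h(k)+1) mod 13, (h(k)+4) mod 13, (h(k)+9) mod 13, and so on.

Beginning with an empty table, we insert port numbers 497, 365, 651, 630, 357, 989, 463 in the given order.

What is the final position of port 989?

497: h=3 -> slot 3
365: h=1 -> slot 1
651: h=1, probe 1,2 -> slot 2
630: h=6 -> slot 6
357: h=6, probe 6,7 -> slot 7
989: h=1, probe 1,2,5 -> slot 5
463: h=8 -> slot 8
Table: [., 365, 651, 497, ., 989, 630, 357, 463, ., ., ., .]

5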